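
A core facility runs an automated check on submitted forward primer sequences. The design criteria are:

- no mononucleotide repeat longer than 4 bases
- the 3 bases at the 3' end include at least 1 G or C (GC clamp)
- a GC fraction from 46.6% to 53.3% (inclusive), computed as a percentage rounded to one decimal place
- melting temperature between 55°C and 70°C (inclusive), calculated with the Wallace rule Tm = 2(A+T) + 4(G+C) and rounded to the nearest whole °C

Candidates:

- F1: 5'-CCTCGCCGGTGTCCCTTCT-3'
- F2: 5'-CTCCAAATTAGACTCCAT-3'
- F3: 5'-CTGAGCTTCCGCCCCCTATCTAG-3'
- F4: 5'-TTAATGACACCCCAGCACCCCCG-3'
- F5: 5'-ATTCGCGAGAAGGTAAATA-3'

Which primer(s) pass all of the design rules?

None of the candidates satisfy all criteria.

F1 (19 nt, A=0 T=6 G=4 C=9): longest run = 3 ✓; 3' end TCT has 1 G/C ✓; GC 13/19 = 68.4%, outside 46.6–53.3% ✗; Tm = 2·6 + 4·13 = 64°C ✓ — fails.
F2 (18 nt, A=6 T=5 G=1 C=6): longest run = 3 ✓; 3' end CAT has 1 G/C ✓; GC 7/18 = 38.9%, outside 46.6–53.3% ✗; Tm = 2·11 + 4·7 = 50°C, outside 55–70°C ✗ — fails.
F3 (23 nt, A=3 T=6 G=4 C=10): longest run = 5, exceeds 4 ✗; 3' end TAG has 1 G/C ✓; GC 14/23 = 60.9%, outside 46.6–53.3% ✗; Tm = 2·9 + 4·14 = 74°C, outside 55–70°C ✗ — fails.
F4 (23 nt, A=6 T=3 G=3 C=11): longest run = 5, exceeds 4 ✗; 3' end CCG has 3 G/C ✓; GC 14/23 = 60.9%, outside 46.6–53.3% ✗; Tm = 2·9 + 4·14 = 74°C, outside 55–70°C ✗ — fails.
F5 (19 nt, A=8 T=4 G=5 C=2): longest run = 3 ✓; 3' end ATA has 0 G/C, need ≥1 ✗; GC 7/19 = 36.8%, outside 46.6–53.3% ✗; Tm = 2·12 + 4·7 = 52°C, outside 55–70°C ✗ — fails.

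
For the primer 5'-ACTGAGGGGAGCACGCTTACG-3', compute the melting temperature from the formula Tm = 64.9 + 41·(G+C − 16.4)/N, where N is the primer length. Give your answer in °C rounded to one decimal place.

Base counts: A=5, T=3, G=8, C=5; G+C = 13, N = 21.
Tm = 64.9 + 41·(13 − 16.4)/21 = 64.9 + -139.40/21 = 58.3°C.

58.3°C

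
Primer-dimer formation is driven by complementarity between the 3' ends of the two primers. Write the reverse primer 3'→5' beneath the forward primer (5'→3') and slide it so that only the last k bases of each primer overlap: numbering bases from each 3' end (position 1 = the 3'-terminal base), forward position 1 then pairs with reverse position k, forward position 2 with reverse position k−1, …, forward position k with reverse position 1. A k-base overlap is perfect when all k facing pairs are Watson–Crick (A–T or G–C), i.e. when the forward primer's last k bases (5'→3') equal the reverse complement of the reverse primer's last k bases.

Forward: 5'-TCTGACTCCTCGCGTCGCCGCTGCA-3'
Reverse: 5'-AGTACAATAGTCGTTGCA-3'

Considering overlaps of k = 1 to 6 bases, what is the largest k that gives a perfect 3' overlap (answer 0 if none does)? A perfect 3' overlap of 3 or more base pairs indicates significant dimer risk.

Longest perfect overlap: 4 complementary base pairs; significant dimer risk (threshold 3).

Last 6 bases (5'→3') — forward …GCTGCA, reverse …GTTGCA.
Reverse complement of the reverse primer's last 6 bases: TGCAAC; its first k bases are the reverse complement of the reverse primer's last k bases, so a perfect k-base overlap needs the forward primer's last k bases to equal them.
Comparing (forward last k vs required): k=1: A vs T ✗; k=2: CA vs TG ✗; k=3: GCA vs TGC ✗; k=4: TGCA vs TGCA ✓; k=5: CTGCA vs TGCAA ✗; k=6: GCTGCA vs TGCAAC ✗.
Only k = 4 is perfect, so the longest perfect 3' overlap is 4.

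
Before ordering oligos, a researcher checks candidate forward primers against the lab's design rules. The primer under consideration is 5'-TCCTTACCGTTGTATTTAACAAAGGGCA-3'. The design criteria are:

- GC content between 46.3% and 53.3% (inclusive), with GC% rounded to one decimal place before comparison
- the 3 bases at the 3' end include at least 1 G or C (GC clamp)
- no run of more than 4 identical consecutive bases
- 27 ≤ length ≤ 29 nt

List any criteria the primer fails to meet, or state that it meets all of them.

Fails: GC content.

Base counts: A=8, T=9, G=5, C=6 (length 28).
GC content: GC 11/28 = 39.3%, outside 46.3–53.3% ✗
GC clamp: 3' end GCA has 2 G/C ✓
homopolymer run: longest run = 3 ✓
length: length 28 ✓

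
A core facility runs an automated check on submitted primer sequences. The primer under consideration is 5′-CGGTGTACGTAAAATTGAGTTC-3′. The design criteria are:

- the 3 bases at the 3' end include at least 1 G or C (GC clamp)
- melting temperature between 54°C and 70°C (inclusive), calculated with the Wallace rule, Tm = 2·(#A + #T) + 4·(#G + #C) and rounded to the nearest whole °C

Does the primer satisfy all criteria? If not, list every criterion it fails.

Meets all criteria.

Base counts: A=6, T=7, G=6, C=3 (length 22).
GC clamp: 3' end TTC has 1 G/C ✓
Tm: Tm = 2·13 + 4·9 = 62°C ✓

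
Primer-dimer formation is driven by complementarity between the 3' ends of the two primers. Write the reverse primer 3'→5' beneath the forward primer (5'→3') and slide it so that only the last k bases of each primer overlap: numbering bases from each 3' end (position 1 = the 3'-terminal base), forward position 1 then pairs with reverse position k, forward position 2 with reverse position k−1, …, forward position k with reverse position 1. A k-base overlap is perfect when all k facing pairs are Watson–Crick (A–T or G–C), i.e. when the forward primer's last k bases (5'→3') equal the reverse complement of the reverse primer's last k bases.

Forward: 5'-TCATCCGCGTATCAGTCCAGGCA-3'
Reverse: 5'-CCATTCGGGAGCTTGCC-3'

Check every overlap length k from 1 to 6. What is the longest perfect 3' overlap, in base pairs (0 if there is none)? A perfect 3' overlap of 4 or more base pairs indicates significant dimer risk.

Longest perfect overlap: 4 complementary base pairs; significant dimer risk (threshold 4).

Last 6 bases (5'→3') — forward …CAGGCA, reverse …CTTGCC.
Reverse complement of the reverse primer's last 6 bases: GGCAAG; its first k bases are the reverse complement of the reverse primer's last k bases, so a perfect k-base overlap needs the forward primer's last k bases to equal them.
Comparing (forward last k vs required): k=1: A vs G ✗; k=2: CA vs GG ✗; k=3: GCA vs GGC ✗; k=4: GGCA vs GGCA ✓; k=5: AGGCA vs GGCAA ✗; k=6: CAGGCA vs GGCAAG ✗.
Only k = 4 is perfect, so the longest perfect 3' overlap is 4.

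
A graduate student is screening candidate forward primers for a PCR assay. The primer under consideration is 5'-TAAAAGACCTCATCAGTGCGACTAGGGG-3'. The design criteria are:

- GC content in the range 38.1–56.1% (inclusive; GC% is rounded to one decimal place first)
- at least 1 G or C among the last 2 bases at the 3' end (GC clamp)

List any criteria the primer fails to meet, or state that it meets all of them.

Base counts: A=9, T=5, G=8, C=6 (length 28).
GC content: GC 14/28 = 50.0% ✓
GC clamp: 3' end GG has 2 G/C ✓

Meets all criteria.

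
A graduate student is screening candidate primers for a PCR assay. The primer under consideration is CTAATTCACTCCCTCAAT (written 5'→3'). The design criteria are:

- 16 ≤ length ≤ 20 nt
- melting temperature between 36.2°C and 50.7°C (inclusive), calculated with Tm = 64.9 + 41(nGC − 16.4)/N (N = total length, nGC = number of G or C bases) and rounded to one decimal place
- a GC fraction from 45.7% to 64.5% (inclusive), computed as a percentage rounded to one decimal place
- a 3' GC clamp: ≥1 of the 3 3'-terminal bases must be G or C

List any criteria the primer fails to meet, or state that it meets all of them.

Base counts: A=5, T=6, G=0, C=7 (length 18).
length: length 18 ✓
Tm: Tm = 64.9 + 41·(7 − 16.4)/18 = 43.5°C ✓
GC content: GC 7/18 = 38.9%, outside 45.7–64.5% ✗
GC clamp: 3' end AAT has 0 G/C, need ≥1 ✗

Fails: GC content, GC clamp.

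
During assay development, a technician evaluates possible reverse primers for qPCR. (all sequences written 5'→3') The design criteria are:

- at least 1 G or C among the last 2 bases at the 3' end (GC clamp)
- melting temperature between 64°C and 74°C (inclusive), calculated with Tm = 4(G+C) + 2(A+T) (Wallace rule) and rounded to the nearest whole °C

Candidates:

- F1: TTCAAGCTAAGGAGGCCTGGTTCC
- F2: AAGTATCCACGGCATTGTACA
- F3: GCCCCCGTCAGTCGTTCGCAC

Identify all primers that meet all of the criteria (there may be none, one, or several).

F1 (24 nt, A=5 T=6 G=7 C=6): 3' end CC has 2 G/C ✓; Tm = 2·11 + 4·13 = 74°C ✓ — passes.
F2 (21 nt, A=7 T=5 G=4 C=5): 3' end CA has 1 G/C ✓; Tm = 2·12 + 4·9 = 60°C, outside 64–74°C ✗ — fails.
F3 (21 nt, A=2 T=4 G=5 C=10): 3' end AC has 1 G/C ✓; Tm = 2·6 + 4·15 = 72°C ✓ — passes.

F1 and F3.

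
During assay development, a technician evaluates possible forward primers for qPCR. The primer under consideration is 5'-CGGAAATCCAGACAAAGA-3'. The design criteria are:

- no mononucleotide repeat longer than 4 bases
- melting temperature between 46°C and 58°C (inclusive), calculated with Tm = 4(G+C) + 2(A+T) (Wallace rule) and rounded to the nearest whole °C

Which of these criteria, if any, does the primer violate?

Meets all criteria.

Base counts: A=9, T=1, G=4, C=4 (length 18).
homopolymer run: longest run = 3 ✓
Tm: Tm = 2·10 + 4·8 = 52°C ✓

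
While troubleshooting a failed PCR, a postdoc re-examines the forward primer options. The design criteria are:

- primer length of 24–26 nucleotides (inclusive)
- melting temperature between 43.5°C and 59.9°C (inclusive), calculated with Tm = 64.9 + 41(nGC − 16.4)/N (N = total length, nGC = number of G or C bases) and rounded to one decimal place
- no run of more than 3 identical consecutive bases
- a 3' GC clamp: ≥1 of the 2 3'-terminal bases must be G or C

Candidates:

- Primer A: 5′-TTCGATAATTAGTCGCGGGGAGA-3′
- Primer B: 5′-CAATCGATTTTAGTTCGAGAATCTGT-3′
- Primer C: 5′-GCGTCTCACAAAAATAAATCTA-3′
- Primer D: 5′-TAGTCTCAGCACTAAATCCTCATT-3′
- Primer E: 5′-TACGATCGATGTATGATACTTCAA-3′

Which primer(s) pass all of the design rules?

Primer A (23 nt, A=6 T=6 G=8 C=3): length 23, outside 24–26 ✗; Tm = 64.9 + 41·(11 − 16.4)/23 = 55.3°C ✓; longest run = 4, exceeds 3 ✗; 3' end GA has 1 G/C ✓ — fails.
Primer B (26 nt, A=7 T=10 G=5 C=4): length 26 ✓; Tm = 64.9 + 41·(9 − 16.4)/26 = 53.2°C ✓; longest run = 4, exceeds 3 ✗; 3' end GT has 1 G/C ✓ — fails.
Primer C (22 nt, A=10 T=5 G=2 C=5): length 22, outside 24–26 ✗; Tm = 64.9 + 41·(7 − 16.4)/22 = 47.4°C ✓; longest run = 5, exceeds 3 ✗; 3' end TA has 0 G/C, need ≥1 ✗ — fails.
Primer D (24 nt, A=7 T=8 G=2 C=7): length 24 ✓; Tm = 64.9 + 41·(9 − 16.4)/24 = 52.3°C ✓; longest run = 3 ✓; 3' end TT has 0 G/C, need ≥1 ✗ — fails.
Primer E (24 nt, A=8 T=8 G=4 C=4): length 24 ✓; Tm = 64.9 + 41·(8 − 16.4)/24 = 50.6°C ✓; longest run = 2 ✓; 3' end AA has 0 G/C, need ≥1 ✗ — fails.

None of the candidates satisfy all criteria.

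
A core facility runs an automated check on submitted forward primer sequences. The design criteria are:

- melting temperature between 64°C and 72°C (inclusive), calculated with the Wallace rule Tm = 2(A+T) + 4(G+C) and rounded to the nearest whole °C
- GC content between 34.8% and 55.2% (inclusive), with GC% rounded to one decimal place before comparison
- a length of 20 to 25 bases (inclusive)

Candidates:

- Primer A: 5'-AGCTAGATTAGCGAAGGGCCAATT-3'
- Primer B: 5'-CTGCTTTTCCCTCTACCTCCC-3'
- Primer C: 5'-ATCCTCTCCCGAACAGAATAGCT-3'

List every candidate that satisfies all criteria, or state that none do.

Primer A (24 nt, A=8 T=5 G=7 C=4): Tm = 2·13 + 4·11 = 70°C ✓; GC 11/24 = 45.8% ✓; length 24 ✓ — passes.
Primer B (21 nt, A=1 T=8 G=1 C=11): Tm = 2·9 + 4·12 = 66°C ✓; GC 12/21 = 57.1%, outside 34.8–55.2% ✗; length 21 ✓ — fails.
Primer C (23 nt, A=7 T=5 G=3 C=8): Tm = 2·12 + 4·11 = 68°C ✓; GC 11/23 = 47.8% ✓; length 23 ✓ — passes.

Primer A and Primer C.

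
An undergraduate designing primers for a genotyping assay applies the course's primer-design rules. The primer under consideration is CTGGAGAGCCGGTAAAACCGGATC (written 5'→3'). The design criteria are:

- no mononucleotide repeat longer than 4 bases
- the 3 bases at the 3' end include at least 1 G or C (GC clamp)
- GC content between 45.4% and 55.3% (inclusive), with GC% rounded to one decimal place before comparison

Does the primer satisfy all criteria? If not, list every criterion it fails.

Fails: GC content.

Base counts: A=7, T=3, G=8, C=6 (length 24).
homopolymer run: longest run = 4 ✓
GC clamp: 3' end ATC has 1 G/C ✓
GC content: GC 14/24 = 58.3%, outside 45.4–55.3% ✗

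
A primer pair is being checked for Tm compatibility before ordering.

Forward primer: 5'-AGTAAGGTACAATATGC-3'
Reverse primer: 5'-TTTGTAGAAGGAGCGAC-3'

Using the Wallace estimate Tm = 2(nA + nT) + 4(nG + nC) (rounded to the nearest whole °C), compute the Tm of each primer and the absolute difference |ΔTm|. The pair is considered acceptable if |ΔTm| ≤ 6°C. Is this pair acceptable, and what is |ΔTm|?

|ΔTm| = 4°C; the pair is acceptable.

Forward: A=7 T=4 G=4 C=2 → Tm = 2·11 + 4·6 = 46°C.
Reverse: A=5 T=4 G=6 C=2 → Tm = 2·9 + 4·8 = 50°C.
|ΔTm| = |46 − 50| = 4°C, ≤ 6°C.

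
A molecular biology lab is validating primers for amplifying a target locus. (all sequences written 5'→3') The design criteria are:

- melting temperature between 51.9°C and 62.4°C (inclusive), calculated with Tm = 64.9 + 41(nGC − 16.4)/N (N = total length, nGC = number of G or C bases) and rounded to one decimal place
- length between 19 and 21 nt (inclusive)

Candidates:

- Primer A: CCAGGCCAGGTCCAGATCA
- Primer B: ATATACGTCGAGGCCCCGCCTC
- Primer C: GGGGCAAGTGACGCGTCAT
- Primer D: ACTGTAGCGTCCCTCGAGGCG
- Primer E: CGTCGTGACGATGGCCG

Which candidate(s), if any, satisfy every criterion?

Primer A (19 nt, A=5 T=2 G=5 C=7): Tm = 64.9 + 41·(12 − 16.4)/19 = 55.4°C ✓; length 19 ✓ — passes.
Primer B (22 nt, A=4 T=4 G=5 C=9): Tm = 64.9 + 41·(14 − 16.4)/22 = 60.4°C ✓; length 22, outside 19–21 ✗ — fails.
Primer C (19 nt, A=4 T=3 G=8 C=4): Tm = 64.9 + 41·(12 − 16.4)/19 = 55.4°C ✓; length 19 ✓ — passes.
Primer D (21 nt, A=3 T=4 G=7 C=7): Tm = 64.9 + 41·(14 − 16.4)/21 = 60.2°C ✓; length 21 ✓ — passes.
Primer E (17 nt, A=2 T=3 G=7 C=5): Tm = 64.9 + 41·(12 − 16.4)/17 = 54.3°C ✓; length 17, outside 19–21 ✗ — fails.

Primer A, Primer C and Primer D.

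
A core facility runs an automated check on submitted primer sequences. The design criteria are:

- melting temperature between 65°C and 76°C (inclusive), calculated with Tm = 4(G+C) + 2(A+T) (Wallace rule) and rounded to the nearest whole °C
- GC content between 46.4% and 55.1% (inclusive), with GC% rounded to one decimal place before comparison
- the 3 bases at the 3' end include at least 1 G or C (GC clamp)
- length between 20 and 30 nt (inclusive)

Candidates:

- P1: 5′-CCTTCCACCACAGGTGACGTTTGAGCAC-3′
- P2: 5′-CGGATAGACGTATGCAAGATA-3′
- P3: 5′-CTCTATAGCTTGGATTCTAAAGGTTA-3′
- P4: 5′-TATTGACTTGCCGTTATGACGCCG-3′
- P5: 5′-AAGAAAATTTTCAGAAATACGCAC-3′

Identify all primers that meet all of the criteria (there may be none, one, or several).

P4 only.

P1 (28 nt, A=6 T=6 G=6 C=10): Tm = 2·12 + 4·16 = 88°C, outside 65–76°C ✗; GC 16/28 = 57.1%, outside 46.4–55.1% ✗; 3' end CAC has 2 G/C ✓; length 28 ✓ — fails.
P2 (21 nt, A=8 T=4 G=6 C=3): Tm = 2·12 + 4·9 = 60°C, outside 65–76°C ✗; GC 9/21 = 42.9%, outside 46.4–55.1% ✗; 3' end ATA has 0 G/C, need ≥1 ✗; length 21 ✓ — fails.
P3 (26 nt, A=7 T=10 G=5 C=4): Tm = 2·17 + 4·9 = 70°C ✓; GC 9/26 = 34.6%, outside 46.4–55.1% ✗; 3' end TTA has 0 G/C, need ≥1 ✗; length 26 ✓ — fails.
P4 (24 nt, A=4 T=8 G=6 C=6): Tm = 2·12 + 4·12 = 72°C ✓; GC 12/24 = 50.0% ✓; 3' end CCG has 3 G/C ✓; length 24 ✓ — passes.
P5 (24 nt, A=12 T=5 G=3 C=4): Tm = 2·17 + 4·7 = 62°C, outside 65–76°C ✗; GC 7/24 = 29.2%, outside 46.4–55.1% ✗; 3' end CAC has 2 G/C ✓; length 24 ✓ — fails.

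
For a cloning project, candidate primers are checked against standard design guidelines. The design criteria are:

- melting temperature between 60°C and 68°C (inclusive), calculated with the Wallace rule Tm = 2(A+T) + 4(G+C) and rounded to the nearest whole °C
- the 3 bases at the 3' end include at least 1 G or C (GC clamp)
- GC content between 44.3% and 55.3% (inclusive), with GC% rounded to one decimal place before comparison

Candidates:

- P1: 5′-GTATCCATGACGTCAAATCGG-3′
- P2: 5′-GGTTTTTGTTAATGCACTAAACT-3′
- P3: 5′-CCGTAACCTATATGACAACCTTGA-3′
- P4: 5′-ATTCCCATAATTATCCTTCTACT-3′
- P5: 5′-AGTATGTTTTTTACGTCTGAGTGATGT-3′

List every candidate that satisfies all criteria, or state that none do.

P1 only.

P1 (21 nt, A=6 T=5 G=5 C=5): Tm = 2·11 + 4·10 = 62°C ✓; 3' end CGG has 3 G/C ✓; GC 10/21 = 47.6% ✓ — passes.
P2 (23 nt, A=6 T=10 G=4 C=3): Tm = 2·16 + 4·7 = 60°C ✓; 3' end ACT has 1 G/C ✓; GC 7/23 = 30.4%, outside 44.3–55.3% ✗ — fails.
P3 (24 nt, A=8 T=6 G=3 C=7): Tm = 2·14 + 4·10 = 68°C ✓; 3' end TGA has 1 G/C ✓; GC 10/24 = 41.7%, outside 44.3–55.3% ✗ — fails.
P4 (23 nt, A=6 T=10 G=0 C=7): Tm = 2·16 + 4·7 = 60°C ✓; 3' end ACT has 1 G/C ✓; GC 7/23 = 30.4%, outside 44.3–55.3% ✗ — fails.
P5 (27 nt, A=5 T=13 G=7 C=2): Tm = 2·18 + 4·9 = 72°C, outside 60–68°C ✗; 3' end TGT has 1 G/C ✓; GC 9/27 = 33.3%, outside 44.3–55.3% ✗ — fails.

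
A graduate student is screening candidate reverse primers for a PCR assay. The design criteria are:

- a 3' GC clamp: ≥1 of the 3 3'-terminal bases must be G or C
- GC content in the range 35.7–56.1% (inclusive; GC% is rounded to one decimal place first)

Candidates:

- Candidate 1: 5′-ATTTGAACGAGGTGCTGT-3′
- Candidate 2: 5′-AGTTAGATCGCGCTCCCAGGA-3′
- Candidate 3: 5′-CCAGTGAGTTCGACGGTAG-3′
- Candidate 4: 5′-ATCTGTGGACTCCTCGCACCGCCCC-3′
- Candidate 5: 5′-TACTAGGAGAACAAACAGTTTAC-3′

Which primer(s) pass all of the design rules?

Candidate 1 only.

Candidate 1 (18 nt, A=4 T=6 G=6 C=2): 3' end TGT has 1 G/C ✓; GC 8/18 = 44.4% ✓ — passes.
Candidate 2 (21 nt, A=5 T=4 G=6 C=6): 3' end GGA has 2 G/C ✓; GC 12/21 = 57.1%, outside 35.7–56.1% ✗ — fails.
Candidate 3 (19 nt, A=4 T=4 G=7 C=4): 3' end TAG has 1 G/C ✓; GC 11/19 = 57.9%, outside 35.7–56.1% ✗ — fails.
Candidate 4 (25 nt, A=3 T=5 G=5 C=12): 3' end CCC has 3 G/C ✓; GC 17/25 = 68.0%, outside 35.7–56.1% ✗ — fails.
Candidate 5 (23 nt, A=10 T=5 G=4 C=4): 3' end TAC has 1 G/C ✓; GC 8/23 = 34.8%, outside 35.7–56.1% ✗ — fails.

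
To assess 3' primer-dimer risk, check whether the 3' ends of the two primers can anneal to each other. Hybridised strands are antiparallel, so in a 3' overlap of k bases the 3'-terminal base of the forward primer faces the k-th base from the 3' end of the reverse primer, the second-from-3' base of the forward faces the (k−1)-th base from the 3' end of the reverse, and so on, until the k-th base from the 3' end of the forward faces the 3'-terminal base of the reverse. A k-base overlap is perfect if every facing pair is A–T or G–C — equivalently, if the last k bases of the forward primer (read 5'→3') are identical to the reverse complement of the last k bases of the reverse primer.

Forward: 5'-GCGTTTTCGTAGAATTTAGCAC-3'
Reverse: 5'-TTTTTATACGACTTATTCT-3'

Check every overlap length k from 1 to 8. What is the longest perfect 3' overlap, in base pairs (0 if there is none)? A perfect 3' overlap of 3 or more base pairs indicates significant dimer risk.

Last 8 bases (5'→3') — forward …TTTAGCAC, reverse …CTTATTCT.
Reverse complement of the reverse primer's last 8 bases: AGAATAAG; its first k bases are the reverse complement of the reverse primer's last k bases, so a perfect k-base overlap needs the forward primer's last k bases to equal them.
Comparing (forward last k vs required): k=1: C vs A ✗; k=2: AC vs AG ✗; k=3: CAC vs AGA ✗; k=4: GCAC vs AGAA ✗; k=5: AGCAC vs AGAAT ✗; k=6: TAGCAC vs AGAATA ✗; k=7: TTAGCAC vs AGAATAA ✗; k=8: TTTAGCAC vs AGAATAAG ✗.
No overlap length from 1 to 8 is perfect, so the longest perfect 3' overlap is 0.

Longest perfect overlap: 0 complementary base pairs; below the dimer-risk threshold (threshold 3).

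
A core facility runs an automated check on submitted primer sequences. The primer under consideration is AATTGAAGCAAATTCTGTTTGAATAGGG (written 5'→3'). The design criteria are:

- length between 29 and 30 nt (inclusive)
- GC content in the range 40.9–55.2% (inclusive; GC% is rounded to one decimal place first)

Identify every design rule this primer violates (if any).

Fails: length, GC content.

Base counts: A=10, T=9, G=7, C=2 (length 28).
length: length 28, outside 29–30 ✗
GC content: GC 9/28 = 32.1%, outside 40.9–55.2% ✗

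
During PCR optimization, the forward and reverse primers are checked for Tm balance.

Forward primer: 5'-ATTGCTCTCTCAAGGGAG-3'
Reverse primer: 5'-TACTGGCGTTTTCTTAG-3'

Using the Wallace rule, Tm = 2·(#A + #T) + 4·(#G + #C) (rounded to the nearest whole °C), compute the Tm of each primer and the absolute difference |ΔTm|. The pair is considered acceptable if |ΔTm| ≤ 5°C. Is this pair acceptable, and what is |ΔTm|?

Forward: A=4 T=5 G=5 C=4 → Tm = 2·9 + 4·9 = 54°C.
Reverse: A=2 T=8 G=4 C=3 → Tm = 2·10 + 4·7 = 48°C.
|ΔTm| = |54 − 48| = 6°C, > 5°C.

|ΔTm| = 6°C; the pair is not acceptable.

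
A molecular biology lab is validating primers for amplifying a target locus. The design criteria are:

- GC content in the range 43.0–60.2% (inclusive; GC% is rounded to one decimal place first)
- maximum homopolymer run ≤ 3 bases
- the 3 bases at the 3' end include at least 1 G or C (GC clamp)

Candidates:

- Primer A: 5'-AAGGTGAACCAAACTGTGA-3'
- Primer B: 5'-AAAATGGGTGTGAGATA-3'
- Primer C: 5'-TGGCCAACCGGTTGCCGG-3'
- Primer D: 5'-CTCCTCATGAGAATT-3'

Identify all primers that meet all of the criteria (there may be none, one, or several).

Primer A (19 nt, A=8 T=3 G=5 C=3): GC 8/19 = 42.1%, outside 43.0–60.2% ✗; longest run = 3 ✓; 3' end TGA has 1 G/C ✓ — fails.
Primer B (17 nt, A=7 T=4 G=6 C=0): GC 6/17 = 35.3%, outside 43.0–60.2% ✗; longest run = 4, exceeds 3 ✗; 3' end ATA has 0 G/C, need ≥1 ✗ — fails.
Primer C (18 nt, A=2 T=3 G=7 C=6): GC 13/18 = 72.2%, outside 43.0–60.2% ✗; longest run = 2 ✓; 3' end CGG has 3 G/C ✓ — fails.
Primer D (15 nt, A=4 T=5 G=2 C=4): GC 6/15 = 40.0%, outside 43.0–60.2% ✗; longest run = 2 ✓; 3' end ATT has 0 G/C, need ≥1 ✗ — fails.

None of the candidates satisfy all criteria.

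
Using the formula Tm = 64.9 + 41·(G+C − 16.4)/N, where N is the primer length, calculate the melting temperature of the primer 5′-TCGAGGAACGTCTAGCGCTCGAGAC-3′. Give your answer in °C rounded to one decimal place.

62.6°C

Base counts: A=6, T=4, G=8, C=7; G+C = 15, N = 25.
Tm = 64.9 + 41·(15 − 16.4)/25 = 64.9 + -57.40/25 = 62.6°C.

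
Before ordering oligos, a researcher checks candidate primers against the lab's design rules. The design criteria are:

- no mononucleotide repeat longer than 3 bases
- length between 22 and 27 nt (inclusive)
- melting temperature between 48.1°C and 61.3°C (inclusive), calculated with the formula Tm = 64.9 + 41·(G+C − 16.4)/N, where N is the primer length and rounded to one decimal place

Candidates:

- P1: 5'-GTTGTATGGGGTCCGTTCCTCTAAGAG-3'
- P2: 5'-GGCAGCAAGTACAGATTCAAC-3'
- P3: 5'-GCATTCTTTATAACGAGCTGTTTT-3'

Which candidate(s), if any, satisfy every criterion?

P1 (27 nt, A=4 T=9 G=9 C=5): longest run = 4, exceeds 3 ✗; length 27 ✓; Tm = 64.9 + 41·(14 − 16.4)/27 = 61.3°C ✓ — fails.
P2 (21 nt, A=8 T=3 G=5 C=5): longest run = 2 ✓; length 21, outside 22–27 ✗; Tm = 64.9 + 41·(10 − 16.4)/21 = 52.4°C ✓ — fails.
P3 (24 nt, A=5 T=11 G=4 C=4): longest run = 4, exceeds 3 ✗; length 24 ✓; Tm = 64.9 + 41·(8 − 16.4)/24 = 50.6°C ✓ — fails.

None of the candidates satisfy all criteria.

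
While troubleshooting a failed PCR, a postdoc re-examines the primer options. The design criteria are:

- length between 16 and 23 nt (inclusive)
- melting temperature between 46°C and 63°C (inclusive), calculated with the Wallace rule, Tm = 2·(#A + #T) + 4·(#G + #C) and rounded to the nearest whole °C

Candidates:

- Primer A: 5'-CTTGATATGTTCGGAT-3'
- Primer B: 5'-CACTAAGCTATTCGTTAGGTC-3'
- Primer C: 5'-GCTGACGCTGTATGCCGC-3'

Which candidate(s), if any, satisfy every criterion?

Primer B and Primer C.

Primer A (16 nt, A=3 T=7 G=4 C=2): length 16 ✓; Tm = 2·10 + 4·6 = 44°C, outside 46–63°C ✗ — fails.
Primer B (21 nt, A=5 T=7 G=4 C=5): length 21 ✓; Tm = 2·12 + 4·9 = 60°C ✓ — passes.
Primer C (18 nt, A=2 T=4 G=6 C=6): length 18 ✓; Tm = 2·6 + 4·12 = 60°C ✓ — passes.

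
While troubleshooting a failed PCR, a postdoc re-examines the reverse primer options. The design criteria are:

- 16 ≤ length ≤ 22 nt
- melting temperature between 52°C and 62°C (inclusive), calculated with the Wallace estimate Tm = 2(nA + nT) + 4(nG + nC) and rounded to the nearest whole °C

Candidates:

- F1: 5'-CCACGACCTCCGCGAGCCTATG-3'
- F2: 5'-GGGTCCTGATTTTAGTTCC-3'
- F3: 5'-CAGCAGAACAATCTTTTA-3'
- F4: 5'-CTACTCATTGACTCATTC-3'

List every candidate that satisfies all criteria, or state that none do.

F1 (22 nt, A=4 T=3 G=5 C=10): length 22 ✓; Tm = 2·7 + 4·15 = 74°C, outside 52–62°C ✗ — fails.
F2 (19 nt, A=2 T=8 G=5 C=4): length 19 ✓; Tm = 2·10 + 4·9 = 56°C ✓ — passes.
F3 (18 nt, A=7 T=5 G=2 C=4): length 18 ✓; Tm = 2·12 + 4·6 = 48°C, outside 52–62°C ✗ — fails.
F4 (18 nt, A=4 T=7 G=1 C=6): length 18 ✓; Tm = 2·11 + 4·7 = 50°C, outside 52–62°C ✗ — fails.

F2 only.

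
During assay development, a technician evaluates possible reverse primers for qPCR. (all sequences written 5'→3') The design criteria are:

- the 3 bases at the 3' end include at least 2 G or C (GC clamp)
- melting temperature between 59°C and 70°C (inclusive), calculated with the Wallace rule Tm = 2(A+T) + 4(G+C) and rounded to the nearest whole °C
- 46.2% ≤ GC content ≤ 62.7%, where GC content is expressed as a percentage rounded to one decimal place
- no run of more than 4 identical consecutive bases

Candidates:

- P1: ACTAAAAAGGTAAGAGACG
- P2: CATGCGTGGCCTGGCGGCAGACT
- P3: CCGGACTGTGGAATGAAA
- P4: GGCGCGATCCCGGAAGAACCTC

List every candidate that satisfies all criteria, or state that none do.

None of the candidates satisfy all criteria.

P1 (19 nt, A=10 T=2 G=5 C=2): 3' end ACG has 2 G/C ✓; Tm = 2·12 + 4·7 = 52°C, outside 59–70°C ✗; GC 7/19 = 36.8%, outside 46.2–62.7% ✗; longest run = 5, exceeds 4 ✗ — fails.
P2 (23 nt, A=3 T=4 G=9 C=7): 3' end ACT has 1 G/C, need ≥2 ✗; Tm = 2·7 + 4·16 = 78°C, outside 59–70°C ✗; GC 16/23 = 69.6%, outside 46.2–62.7% ✗; longest run = 2 ✓ — fails.
P3 (18 nt, A=6 T=3 G=6 C=3): 3' end AAA has 0 G/C, need ≥2 ✗; Tm = 2·9 + 4·9 = 54°C, outside 59–70°C ✗; GC 9/18 = 50.0% ✓; longest run = 3 ✓ — fails.
P4 (22 nt, A=5 T=2 G=7 C=8): 3' end CTC has 2 G/C ✓; Tm = 2·7 + 4·15 = 74°C, outside 59–70°C ✗; GC 15/22 = 68.2%, outside 46.2–62.7% ✗; longest run = 3 ✓ — fails.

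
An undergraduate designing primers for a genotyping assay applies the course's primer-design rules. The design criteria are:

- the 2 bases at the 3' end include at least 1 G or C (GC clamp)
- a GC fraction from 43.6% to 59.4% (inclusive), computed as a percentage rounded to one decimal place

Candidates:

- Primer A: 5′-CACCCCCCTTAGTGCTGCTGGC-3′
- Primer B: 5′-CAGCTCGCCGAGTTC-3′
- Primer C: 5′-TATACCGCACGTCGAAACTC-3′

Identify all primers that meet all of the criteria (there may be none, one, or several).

Primer C only.

Primer A (22 nt, A=2 T=5 G=5 C=10): 3' end GC has 2 G/C ✓; GC 15/22 = 68.2%, outside 43.6–59.4% ✗ — fails.
Primer B (15 nt, A=2 T=3 G=4 C=6): 3' end TC has 1 G/C ✓; GC 10/15 = 66.7%, outside 43.6–59.4% ✗ — fails.
Primer C (20 nt, A=6 T=4 G=3 C=7): 3' end TC has 1 G/C ✓; GC 10/20 = 50.0% ✓ — passes.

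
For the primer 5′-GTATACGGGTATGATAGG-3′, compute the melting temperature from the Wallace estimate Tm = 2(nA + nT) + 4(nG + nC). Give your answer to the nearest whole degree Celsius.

52°C

Base counts: A=5, T=5, G=7, C=1 (length 18).
Tm = 2·(5+5) + 4·(7+1) = 2·10 + 4·8 = 20 + 32 = 52°C.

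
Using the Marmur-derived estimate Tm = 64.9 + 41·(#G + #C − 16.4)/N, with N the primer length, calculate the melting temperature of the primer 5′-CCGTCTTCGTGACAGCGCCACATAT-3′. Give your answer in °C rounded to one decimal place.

Base counts: A=5, T=6, G=5, C=9; G+C = 14, N = 25.
Tm = 64.9 + 41·(14 − 16.4)/25 = 64.9 + -98.40/25 = 61.0°C.

61.0°C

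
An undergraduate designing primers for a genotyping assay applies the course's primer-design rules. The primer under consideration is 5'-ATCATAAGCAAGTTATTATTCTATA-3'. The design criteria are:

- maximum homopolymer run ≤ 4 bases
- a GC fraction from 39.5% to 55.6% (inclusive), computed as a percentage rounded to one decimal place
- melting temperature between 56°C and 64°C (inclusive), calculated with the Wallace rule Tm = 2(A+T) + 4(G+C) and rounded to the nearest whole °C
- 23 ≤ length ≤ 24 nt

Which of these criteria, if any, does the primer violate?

Base counts: A=10, T=10, G=2, C=3 (length 25).
homopolymer run: longest run = 2 ✓
GC content: GC 5/25 = 20.0%, outside 39.5–55.6% ✗
Tm: Tm = 2·20 + 4·5 = 60°C ✓
length: length 25, outside 23–24 ✗

Fails: GC content, length.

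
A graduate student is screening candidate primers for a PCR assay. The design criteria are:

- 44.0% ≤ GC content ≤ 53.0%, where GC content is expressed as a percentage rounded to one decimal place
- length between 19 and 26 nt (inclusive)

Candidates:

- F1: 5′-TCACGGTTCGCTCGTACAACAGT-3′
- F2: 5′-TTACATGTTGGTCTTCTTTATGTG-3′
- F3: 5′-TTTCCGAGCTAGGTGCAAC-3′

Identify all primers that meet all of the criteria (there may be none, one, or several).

F1 (23 nt, A=5 T=6 G=5 C=7): GC 12/23 = 52.2% ✓; length 23 ✓ — passes.
F2 (24 nt, A=3 T=13 G=5 C=3): GC 8/24 = 33.3%, outside 44.0–53.0% ✗; length 24 ✓ — fails.
F3 (19 nt, A=4 T=5 G=5 C=5): GC 10/19 = 52.6% ✓; length 19 ✓ — passes.

F1 and F3.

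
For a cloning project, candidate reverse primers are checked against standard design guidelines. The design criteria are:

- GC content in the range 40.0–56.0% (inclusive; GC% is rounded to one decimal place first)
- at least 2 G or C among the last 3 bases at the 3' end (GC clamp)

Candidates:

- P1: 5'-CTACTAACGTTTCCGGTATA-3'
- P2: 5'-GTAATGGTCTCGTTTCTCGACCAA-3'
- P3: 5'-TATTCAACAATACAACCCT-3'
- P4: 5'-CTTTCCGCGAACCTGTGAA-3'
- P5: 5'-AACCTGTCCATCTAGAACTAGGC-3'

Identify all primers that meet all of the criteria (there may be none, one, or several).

P5 only.

P1 (20 nt, A=5 T=7 G=3 C=5): GC 8/20 = 40.0% ✓; 3' end ATA has 0 G/C, need ≥2 ✗ — fails.
P2 (24 nt, A=5 T=8 G=5 C=6): GC 11/24 = 45.8% ✓; 3' end CAA has 1 G/C, need ≥2 ✗ — fails.
P3 (19 nt, A=8 T=5 G=0 C=6): GC 6/19 = 31.6%, outside 40.0–56.0% ✗; 3' end CCT has 2 G/C ✓ — fails.
P4 (19 nt, A=4 T=5 G=4 C=6): GC 10/19 = 52.6% ✓; 3' end GAA has 1 G/C, need ≥2 ✗ — fails.
P5 (23 nt, A=7 T=5 G=4 C=7): GC 11/23 = 47.8% ✓; 3' end GGC has 3 G/C ✓ — passes.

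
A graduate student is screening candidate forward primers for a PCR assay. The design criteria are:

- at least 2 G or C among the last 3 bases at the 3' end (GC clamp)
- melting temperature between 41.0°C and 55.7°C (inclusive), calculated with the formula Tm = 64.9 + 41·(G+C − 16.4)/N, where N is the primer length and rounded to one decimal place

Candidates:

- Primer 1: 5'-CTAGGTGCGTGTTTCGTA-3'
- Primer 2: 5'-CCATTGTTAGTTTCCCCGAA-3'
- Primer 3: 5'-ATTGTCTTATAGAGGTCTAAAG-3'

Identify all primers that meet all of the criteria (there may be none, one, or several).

None of the candidates satisfy all criteria.

Primer 1 (18 nt, A=2 T=7 G=6 C=3): 3' end GTA has 1 G/C, need ≥2 ✗; Tm = 64.9 + 41·(9 − 16.4)/18 = 48.0°C ✓ — fails.
Primer 2 (20 nt, A=4 T=7 G=3 C=6): 3' end GAA has 1 G/C, need ≥2 ✗; Tm = 64.9 + 41·(9 − 16.4)/20 = 49.7°C ✓ — fails.
Primer 3 (22 nt, A=7 T=8 G=5 C=2): 3' end AAG has 1 G/C, need ≥2 ✗; Tm = 64.9 + 41·(7 − 16.4)/22 = 47.4°C ✓ — fails.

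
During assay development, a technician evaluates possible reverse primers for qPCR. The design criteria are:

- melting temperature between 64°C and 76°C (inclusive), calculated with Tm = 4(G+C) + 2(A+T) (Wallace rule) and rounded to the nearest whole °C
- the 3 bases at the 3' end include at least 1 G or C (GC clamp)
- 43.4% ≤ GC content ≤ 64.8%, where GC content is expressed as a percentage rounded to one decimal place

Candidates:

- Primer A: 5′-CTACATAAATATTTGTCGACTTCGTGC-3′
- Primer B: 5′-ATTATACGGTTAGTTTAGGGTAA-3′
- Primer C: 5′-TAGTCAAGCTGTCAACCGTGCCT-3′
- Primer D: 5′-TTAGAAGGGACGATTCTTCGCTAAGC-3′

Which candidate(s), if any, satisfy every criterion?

Primer C and Primer D.

Primer A (27 nt, A=7 T=10 G=4 C=6): Tm = 2·17 + 4·10 = 74°C ✓; 3' end TGC has 2 G/C ✓; GC 10/27 = 37.0%, outside 43.4–64.8% ✗ — fails.
Primer B (23 nt, A=7 T=9 G=6 C=1): Tm = 2·16 + 4·7 = 60°C, outside 64–76°C ✗; 3' end TAA has 0 G/C, need ≥1 ✗; GC 7/23 = 30.4%, outside 43.4–64.8% ✗ — fails.
Primer C (23 nt, A=5 T=6 G=5 C=7): Tm = 2·11 + 4·12 = 70°C ✓; 3' end CCT has 2 G/C ✓; GC 12/23 = 52.2% ✓ — passes.
Primer D (26 nt, A=7 T=7 G=7 C=5): Tm = 2·14 + 4·12 = 76°C ✓; 3' end AGC has 2 G/C ✓; GC 12/26 = 46.2% ✓ — passes.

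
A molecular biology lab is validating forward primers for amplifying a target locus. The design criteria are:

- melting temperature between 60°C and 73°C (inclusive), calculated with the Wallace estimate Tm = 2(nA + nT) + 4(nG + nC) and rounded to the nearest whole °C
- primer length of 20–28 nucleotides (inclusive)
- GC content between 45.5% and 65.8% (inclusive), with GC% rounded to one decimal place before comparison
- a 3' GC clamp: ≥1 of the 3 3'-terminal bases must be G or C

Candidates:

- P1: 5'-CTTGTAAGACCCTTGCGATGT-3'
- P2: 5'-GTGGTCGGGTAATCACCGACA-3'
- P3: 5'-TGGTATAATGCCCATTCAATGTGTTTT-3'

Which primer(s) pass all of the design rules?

P1 (21 nt, A=4 T=7 G=5 C=5): Tm = 2·11 + 4·10 = 62°C ✓; length 21 ✓; GC 10/21 = 47.6% ✓; 3' end TGT has 1 G/C ✓ — passes.
P2 (21 nt, A=5 T=4 G=7 C=5): Tm = 2·9 + 4·12 = 66°C ✓; length 21 ✓; GC 12/21 = 57.1% ✓; 3' end ACA has 1 G/C ✓ — passes.
P3 (27 nt, A=6 T=12 G=5 C=4): Tm = 2·18 + 4·9 = 72°C ✓; length 27 ✓; GC 9/27 = 33.3%, outside 45.5–65.8% ✗; 3' end TTT has 0 G/C, need ≥1 ✗ — fails.

P1 and P2.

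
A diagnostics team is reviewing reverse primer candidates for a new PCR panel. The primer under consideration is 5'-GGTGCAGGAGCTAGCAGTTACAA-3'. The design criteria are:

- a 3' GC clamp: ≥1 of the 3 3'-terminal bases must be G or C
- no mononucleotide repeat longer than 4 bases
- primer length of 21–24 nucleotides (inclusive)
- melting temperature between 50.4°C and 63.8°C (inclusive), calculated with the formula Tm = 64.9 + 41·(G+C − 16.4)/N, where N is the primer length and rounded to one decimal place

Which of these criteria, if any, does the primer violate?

Base counts: A=7, T=4, G=8, C=4 (length 23).
GC clamp: 3' end CAA has 1 G/C ✓
homopolymer run: longest run = 2 ✓
length: length 23 ✓
Tm: Tm = 64.9 + 41·(12 − 16.4)/23 = 57.1°C ✓

Meets all criteria.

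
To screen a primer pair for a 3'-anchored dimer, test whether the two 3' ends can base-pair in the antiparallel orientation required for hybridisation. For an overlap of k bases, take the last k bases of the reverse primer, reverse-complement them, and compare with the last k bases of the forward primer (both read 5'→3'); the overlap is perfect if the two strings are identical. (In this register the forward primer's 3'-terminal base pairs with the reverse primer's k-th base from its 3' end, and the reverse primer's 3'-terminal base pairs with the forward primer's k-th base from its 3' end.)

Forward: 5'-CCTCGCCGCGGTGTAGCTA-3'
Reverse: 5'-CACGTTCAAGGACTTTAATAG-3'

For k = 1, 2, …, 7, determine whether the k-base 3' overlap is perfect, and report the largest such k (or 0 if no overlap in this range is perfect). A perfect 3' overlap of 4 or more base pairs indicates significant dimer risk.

Longest perfect overlap: 3 complementary base pairs; below the dimer-risk threshold (threshold 4).

Last 7 bases (5'→3') — forward …GTAGCTA, reverse …TTAATAG.
Reverse complement of the reverse primer's last 7 bases: CTATTAA; its first k bases are the reverse complement of the reverse primer's last k bases, so a perfect k-base overlap needs the forward primer's last k bases to equal them.
Comparing (forward last k vs required): k=1: A vs C ✗; k=2: TA vs CT ✗; k=3: CTA vs CTA ✓; k=4: GCTA vs CTAT ✗; k=5: AGCTA vs CTATT ✗; k=6: TAGCTA vs CTATTA ✗; k=7: GTAGCTA vs CTATTAA ✗.
Only k = 3 is perfect, so the longest perfect 3' overlap is 3.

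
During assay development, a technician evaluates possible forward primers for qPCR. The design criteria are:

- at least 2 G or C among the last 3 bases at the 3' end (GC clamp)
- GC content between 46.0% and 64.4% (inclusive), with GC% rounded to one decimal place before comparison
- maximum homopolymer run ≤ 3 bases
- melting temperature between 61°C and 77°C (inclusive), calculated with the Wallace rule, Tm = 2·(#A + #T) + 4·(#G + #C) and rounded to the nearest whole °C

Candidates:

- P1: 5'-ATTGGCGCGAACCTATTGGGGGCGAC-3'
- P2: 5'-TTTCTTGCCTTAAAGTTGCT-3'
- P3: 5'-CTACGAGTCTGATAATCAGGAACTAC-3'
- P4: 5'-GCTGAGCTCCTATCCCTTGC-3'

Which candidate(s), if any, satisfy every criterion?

P1 (26 nt, A=5 T=5 G=10 C=6): 3' end GAC has 2 G/C ✓; GC 16/26 = 61.5% ✓; longest run = 5, exceeds 3 ✗; Tm = 2·10 + 4·16 = 84°C, outside 61–77°C ✗ — fails.
P2 (20 nt, A=3 T=10 G=3 C=4): 3' end GCT has 2 G/C ✓; GC 7/20 = 35.0%, outside 46.0–64.4% ✗; longest run = 3 ✓; Tm = 2·13 + 4·7 = 54°C, outside 61–77°C ✗ — fails.
P3 (26 nt, A=9 T=6 G=5 C=6): 3' end TAC has 1 G/C, need ≥2 ✗; GC 11/26 = 42.3%, outside 46.0–64.4% ✗; longest run = 2 ✓; Tm = 2·15 + 4·11 = 74°C ✓ — fails.
P4 (20 nt, A=2 T=6 G=4 C=8): 3' end TGC has 2 G/C ✓; GC 12/20 = 60.0% ✓; longest run = 3 ✓; Tm = 2·8 + 4·12 = 64°C ✓ — passes.

P4 only.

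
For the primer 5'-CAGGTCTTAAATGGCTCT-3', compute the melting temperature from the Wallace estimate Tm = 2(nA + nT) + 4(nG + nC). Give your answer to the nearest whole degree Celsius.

52°C

Base counts: A=4, T=6, G=4, C=4 (length 18).
Tm = 2·(4+6) + 4·(4+4) = 2·10 + 4·8 = 20 + 32 = 52°C.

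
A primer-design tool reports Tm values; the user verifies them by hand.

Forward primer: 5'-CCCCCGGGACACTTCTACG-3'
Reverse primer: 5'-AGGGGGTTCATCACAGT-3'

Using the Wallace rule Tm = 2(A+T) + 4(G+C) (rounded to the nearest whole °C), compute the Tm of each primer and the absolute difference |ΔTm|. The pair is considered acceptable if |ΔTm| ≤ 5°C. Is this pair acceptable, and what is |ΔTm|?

|ΔTm| = 12°C; the pair is not acceptable.

Forward: A=3 T=3 G=4 C=9 → Tm = 2·6 + 4·13 = 64°C.
Reverse: A=4 T=4 G=6 C=3 → Tm = 2·8 + 4·9 = 52°C.
|ΔTm| = |64 − 52| = 12°C, > 5°C.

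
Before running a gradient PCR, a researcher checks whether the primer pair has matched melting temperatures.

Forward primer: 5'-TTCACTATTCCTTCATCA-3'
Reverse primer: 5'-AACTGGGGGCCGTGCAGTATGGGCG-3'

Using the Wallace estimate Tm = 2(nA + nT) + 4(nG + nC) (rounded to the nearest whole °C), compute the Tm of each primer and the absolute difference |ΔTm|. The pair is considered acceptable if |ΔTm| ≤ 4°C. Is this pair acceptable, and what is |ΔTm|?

|ΔTm| = 36°C; the pair is not acceptable.

Forward: A=4 T=8 G=0 C=6 → Tm = 2·12 + 4·6 = 48°C.
Reverse: A=4 T=4 G=12 C=5 → Tm = 2·8 + 4·17 = 84°C.
|ΔTm| = |48 − 84| = 36°C, > 4°C.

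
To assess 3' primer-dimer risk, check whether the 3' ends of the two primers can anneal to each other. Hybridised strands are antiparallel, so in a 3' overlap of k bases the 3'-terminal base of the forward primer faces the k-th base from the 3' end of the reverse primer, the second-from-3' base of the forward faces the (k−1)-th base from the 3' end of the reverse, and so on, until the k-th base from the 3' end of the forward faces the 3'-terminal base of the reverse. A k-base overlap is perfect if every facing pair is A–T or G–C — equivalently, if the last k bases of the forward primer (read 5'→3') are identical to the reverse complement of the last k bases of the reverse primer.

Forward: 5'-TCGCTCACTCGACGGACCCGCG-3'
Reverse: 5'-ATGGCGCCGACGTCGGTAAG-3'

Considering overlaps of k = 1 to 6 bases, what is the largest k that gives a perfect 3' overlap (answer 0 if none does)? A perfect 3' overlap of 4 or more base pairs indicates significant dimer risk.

Longest perfect overlap: 0 complementary base pairs; below the dimer-risk threshold (threshold 4).

Last 6 bases (5'→3') — forward …CCCGCG, reverse …GGTAAG.
Reverse complement of the reverse primer's last 6 bases: CTTACC; its first k bases are the reverse complement of the reverse primer's last k bases, so a perfect k-base overlap needs the forward primer's last k bases to equal them.
Comparing (forward last k vs required): k=1: G vs C ✗; k=2: CG vs CT ✗; k=3: GCG vs CTT ✗; k=4: CGCG vs CTTA ✗; k=5: CCGCG vs CTTAC ✗; k=6: CCCGCG vs CTTACC ✗.
No overlap length from 1 to 6 is perfect, so the longest perfect 3' overlap is 0.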